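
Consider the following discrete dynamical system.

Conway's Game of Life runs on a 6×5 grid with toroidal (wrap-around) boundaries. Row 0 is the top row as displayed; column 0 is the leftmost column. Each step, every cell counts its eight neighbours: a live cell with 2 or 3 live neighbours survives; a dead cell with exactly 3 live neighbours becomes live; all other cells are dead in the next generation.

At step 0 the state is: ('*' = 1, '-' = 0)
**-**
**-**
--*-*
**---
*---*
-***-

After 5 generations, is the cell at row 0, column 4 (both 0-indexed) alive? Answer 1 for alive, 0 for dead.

0

[0] **-**
**-**
--*-*
**---
*---*
-***-
[1] -----
-----
--*--
-*-*-
---**
-----
[2] -----
-----
--*--
---**
--***
-----
[3] -----
-----
---*-
----*
--*-*
---*-
[4] -----
-----
-----
----*
----*
---*-
[5] -----
-----
-----
-----
---**
-----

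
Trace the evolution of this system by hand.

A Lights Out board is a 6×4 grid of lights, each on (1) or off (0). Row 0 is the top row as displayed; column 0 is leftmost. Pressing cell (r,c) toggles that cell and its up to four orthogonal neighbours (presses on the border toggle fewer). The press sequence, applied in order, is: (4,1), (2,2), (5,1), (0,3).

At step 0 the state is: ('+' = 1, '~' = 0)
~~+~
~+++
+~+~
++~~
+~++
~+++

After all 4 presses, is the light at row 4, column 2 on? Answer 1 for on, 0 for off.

gen 0: ~~+~
~+++
+~+~
++~~
+~++
~+++
gen 1: ~~+~
~+++
+~+~
+~~~
~+~+
~~++
gen 2: ~~+~
~+~+
++~+
+~+~
~+~+
~~++
gen 3: ~~+~
~+~+
++~+
+~+~
~~~+
++~+
gen 4: ~~~+
~+~~
++~+
+~+~
~~~+
++~+

0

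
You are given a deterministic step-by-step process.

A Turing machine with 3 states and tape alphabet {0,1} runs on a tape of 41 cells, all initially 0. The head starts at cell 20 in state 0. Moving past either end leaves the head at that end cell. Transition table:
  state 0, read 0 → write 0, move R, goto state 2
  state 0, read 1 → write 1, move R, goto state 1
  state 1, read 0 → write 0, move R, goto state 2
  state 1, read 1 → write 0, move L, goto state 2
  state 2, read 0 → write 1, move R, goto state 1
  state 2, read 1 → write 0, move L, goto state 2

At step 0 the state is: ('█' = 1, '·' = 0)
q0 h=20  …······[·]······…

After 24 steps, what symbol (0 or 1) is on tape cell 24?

gen 0: q0 h=20  …······[·]······…
gen 1: q2 h=21  …······[·]······…
gen 2: q1 h=22  …·····█[·]······…
gen 3: q2 h=23  …····█·[·]······…
gen 4: q1 h=24  …···█·█[·]······…
gen 5: q2 h=25  …··█·█·[·]······…
gen 6: q1 h=26  …·█·█·█[·]······…
gen 7: q2 h=27  …█·█·█·[·]······…
gen 8: q1 h=28  …·█·█·█[·]······…
gen 9: q2 h=29  …█·█·█·[·]······…
gen 10: q1 h=30  …·█·█·█[·]······…
gen 11: q2 h=31  …█·█·█·[·]······…
gen 12: q1 h=32  …·█·█·█[·]······…
gen 13: q2 h=33  …█·█·█·[·]······…
gen 14: q1 h=34  …·█·█·█[·]······|
gen 15: q2 h=35  …█·█·█·[·]·····|
gen 16: q1 h=36  …·█·█·█[·]····|
gen 17: q2 h=37  …█·█·█·[·]···|
gen 18: q1 h=38  …·█·█·█[·]··|
gen 19: q2 h=39  …█·█·█·[·]·|
gen 20: q1 h=40  …·█·█·█[·]|
gen 21: q2 h=40  …·█·█·█[·]|
gen 22: q1 h=40  …·█·█·█[█]|
gen 23: q2 h=39  …█·█·█·[█]·|
gen 24: q2 h=38  …·█·█·█[·]··|

0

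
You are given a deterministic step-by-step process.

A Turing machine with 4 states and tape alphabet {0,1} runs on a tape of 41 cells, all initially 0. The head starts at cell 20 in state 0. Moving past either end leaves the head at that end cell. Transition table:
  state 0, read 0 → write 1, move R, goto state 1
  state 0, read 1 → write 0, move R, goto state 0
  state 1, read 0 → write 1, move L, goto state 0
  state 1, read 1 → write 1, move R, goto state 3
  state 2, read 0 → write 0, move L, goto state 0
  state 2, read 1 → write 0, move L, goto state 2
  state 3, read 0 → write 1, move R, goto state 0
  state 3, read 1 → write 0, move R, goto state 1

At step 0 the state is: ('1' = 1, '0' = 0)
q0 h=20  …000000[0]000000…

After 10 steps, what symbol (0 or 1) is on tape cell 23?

0

[0] q0 h=20  …000000[0]000000…
[1] q1 h=21  …000001[0]000000…
[2] q0 h=20  …000000[1]100000…
[3] q0 h=21  …000000[1]000000…
[4] q0 h=22  …000000[0]000000…
[5] q1 h=23  …000001[0]000000…
[6] q0 h=22  …000000[1]100000…
[7] q0 h=23  …000000[1]000000…
[8] q0 h=24  …000000[0]000000…
[9] q1 h=25  …000001[0]000000…
[10] q0 h=24  …000000[1]100000…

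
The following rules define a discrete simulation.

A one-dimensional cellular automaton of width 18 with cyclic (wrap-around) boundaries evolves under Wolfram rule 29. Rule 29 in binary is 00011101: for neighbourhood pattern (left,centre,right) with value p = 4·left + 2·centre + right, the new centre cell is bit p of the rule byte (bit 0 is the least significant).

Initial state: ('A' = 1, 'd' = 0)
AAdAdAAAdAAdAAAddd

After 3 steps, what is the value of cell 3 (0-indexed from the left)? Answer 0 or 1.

gen 0: AAdAdAAAdAAdAAAddd
gen 1: AddAdAdddAddAddAAd
gen 2: AAdAdAAAdAAdAAdAdd
gen 3: AddAdAdddAddAddAAd

1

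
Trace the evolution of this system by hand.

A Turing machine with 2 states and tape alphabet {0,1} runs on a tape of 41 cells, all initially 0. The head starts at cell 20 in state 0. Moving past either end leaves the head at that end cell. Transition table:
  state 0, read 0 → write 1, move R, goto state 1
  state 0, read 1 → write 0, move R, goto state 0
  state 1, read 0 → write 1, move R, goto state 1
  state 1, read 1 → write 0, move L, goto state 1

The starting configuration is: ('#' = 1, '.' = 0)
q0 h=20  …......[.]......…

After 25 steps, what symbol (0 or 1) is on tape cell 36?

t=0: q0 h=20  …......[.]......…
t=1: q1 h=21  ….....#[.]......…
t=2: q1 h=22  …....##[.]......…
t=3: q1 h=23  …...###[.]......…
t=4: q1 h=24  …..####[.]......…
t=5: q1 h=25  ….#####[.]......…
t=6: q1 h=26  …######[.]......…
t=7: q1 h=27  …######[.]......…
t=8: q1 h=28  …######[.]......…
t=9: q1 h=29  …######[.]......…
t=10: q1 h=30  …######[.]......…
t=11: q1 h=31  …######[.]......…
t=12: q1 h=32  …######[.]......…
t=13: q1 h=33  …######[.]......…
t=14: q1 h=34  …######[.]......|
t=15: q1 h=35  …######[.].....|
t=16: q1 h=36  …######[.]....|
t=17: q1 h=37  …######[.]...|
t=18: q1 h=38  …######[.]..|
t=19: q1 h=39  …######[.].|
t=20: q1 h=40  …######[.]|
t=21: q1 h=40  …######[#]|
t=22: q1 h=39  …######[#].|
t=23: q1 h=38  …######[#]..|
t=24: q1 h=37  …######[#]...|
t=25: q1 h=36  …######[#]....|

1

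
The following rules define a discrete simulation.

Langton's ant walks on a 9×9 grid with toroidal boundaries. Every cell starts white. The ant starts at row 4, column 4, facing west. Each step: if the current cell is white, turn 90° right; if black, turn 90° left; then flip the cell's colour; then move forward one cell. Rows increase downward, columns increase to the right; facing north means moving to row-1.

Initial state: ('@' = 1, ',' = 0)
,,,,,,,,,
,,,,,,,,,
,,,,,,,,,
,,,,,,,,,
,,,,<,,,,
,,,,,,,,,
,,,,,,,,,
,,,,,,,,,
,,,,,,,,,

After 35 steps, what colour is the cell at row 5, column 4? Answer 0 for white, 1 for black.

0

gen 0: ,,,,,,,,,
,,,,,,,,,
,,,,,,,,,
,,,,,,,,,
,,,,<,,,,
,,,,,,,,,
,,,,,,,,,
,,,,,,,,,
,,,,,,,,,
gen 1: ,,,,,,,,,
,,,,,,,,,
,,,,,,,,,
,,,,^,,,,
,,,,@,,,,
,,,,,,,,,
,,,,,,,,,
,,,,,,,,,
,,,,,,,,,
gen 2: ,,,,,,,,,
,,,,,,,,,
,,,,,,,,,
,,,,@>,,,
,,,,@,,,,
,,,,,,,,,
,,,,,,,,,
,,,,,,,,,
,,,,,,,,,
gen 3: ,,,,,,,,,
,,,,,,,,,
,,,,,,,,,
,,,,@@,,,
,,,,@v,,,
,,,,,,,,,
,,,,,,,,,
,,,,,,,,,
,,,,,,,,,
gen 4: ,,,,,,,,,
,,,,,,,,,
,,,,,,,,,
,,,,@@,,,
,,,,<@,,,
,,,,,,,,,
,,,,,,,,,
,,,,,,,,,
,,,,,,,,,
gen 5: ,,,,,,,,,
,,,,,,,,,
,,,,,,,,,
,,,,@@,,,
,,,,,@,,,
,,,,v,,,,
,,,,,,,,,
,,,,,,,,,
,,,,,,,,,
gen 6: ,,,,,,,,,
,,,,,,,,,
,,,,,,,,,
,,,,@@,,,
,,,,,@,,,
,,,<@,,,,
,,,,,,,,,
,,,,,,,,,
,,,,,,,,,
gen 7: ,,,,,,,,,
,,,,,,,,,
,,,,,,,,,
,,,,@@,,,
,,,^,@,,,
,,,@@,,,,
,,,,,,,,,
,,,,,,,,,
,,,,,,,,,
gen 8: ,,,,,,,,,
,,,,,,,,,
,,,,,,,,,
,,,,@@,,,
,,,@>@,,,
,,,@@,,,,
,,,,,,,,,
,,,,,,,,,
,,,,,,,,,
gen 9: ,,,,,,,,,
,,,,,,,,,
,,,,,,,,,
,,,,@@,,,
,,,@@@,,,
,,,@v,,,,
,,,,,,,,,
,,,,,,,,,
,,,,,,,,,
gen 10: ,,,,,,,,,
,,,,,,,,,
,,,,,,,,,
,,,,@@,,,
,,,@@@,,,
,,,@,>,,,
,,,,,,,,,
,,,,,,,,,
,,,,,,,,,
gen 11: ,,,,,,,,,
,,,,,,,,,
,,,,,,,,,
,,,,@@,,,
,,,@@@,,,
,,,@,@,,,
,,,,,v,,,
,,,,,,,,,
,,,,,,,,,
gen 12: ,,,,,,,,,
,,,,,,,,,
,,,,,,,,,
,,,,@@,,,
,,,@@@,,,
,,,@,@,,,
,,,,<@,,,
,,,,,,,,,
,,,,,,,,,
gen 13: ,,,,,,,,,
,,,,,,,,,
,,,,,,,,,
,,,,@@,,,
,,,@@@,,,
,,,@^@,,,
,,,,@@,,,
,,,,,,,,,
,,,,,,,,,
gen 14: ,,,,,,,,,
,,,,,,,,,
,,,,,,,,,
,,,,@@,,,
,,,@@@,,,
,,,@@>,,,
,,,,@@,,,
,,,,,,,,,
,,,,,,,,,
gen 15: ,,,,,,,,,
,,,,,,,,,
,,,,,,,,,
,,,,@@,,,
,,,@@^,,,
,,,@@,,,,
,,,,@@,,,
,,,,,,,,,
,,,,,,,,,
gen 16: ,,,,,,,,,
,,,,,,,,,
,,,,,,,,,
,,,,@@,,,
,,,@<,,,,
,,,@@,,,,
,,,,@@,,,
,,,,,,,,,
,,,,,,,,,
gen 17: ,,,,,,,,,
,,,,,,,,,
,,,,,,,,,
,,,,@@,,,
,,,@,,,,,
,,,@v,,,,
,,,,@@,,,
,,,,,,,,,
,,,,,,,,,
gen 18: ,,,,,,,,,
,,,,,,,,,
,,,,,,,,,
,,,,@@,,,
,,,@,,,,,
,,,@,>,,,
,,,,@@,,,
,,,,,,,,,
,,,,,,,,,
gen 19: ,,,,,,,,,
,,,,,,,,,
,,,,,,,,,
,,,,@@,,,
,,,@,,,,,
,,,@,@,,,
,,,,@v,,,
,,,,,,,,,
,,,,,,,,,
gen 20: ,,,,,,,,,
,,,,,,,,,
,,,,,,,,,
,,,,@@,,,
,,,@,,,,,
,,,@,@,,,
,,,,@,>,,
,,,,,,,,,
,,,,,,,,,
gen 21: ,,,,,,,,,
,,,,,,,,,
,,,,,,,,,
,,,,@@,,,
,,,@,,,,,
,,,@,@,,,
,,,,@,@,,
,,,,,,v,,
,,,,,,,,,
gen 22: ,,,,,,,,,
,,,,,,,,,
,,,,,,,,,
,,,,@@,,,
,,,@,,,,,
,,,@,@,,,
,,,,@,@,,
,,,,,<@,,
,,,,,,,,,
gen 23: ,,,,,,,,,
,,,,,,,,,
,,,,,,,,,
,,,,@@,,,
,,,@,,,,,
,,,@,@,,,
,,,,@^@,,
,,,,,@@,,
,,,,,,,,,
gen 24: ,,,,,,,,,
,,,,,,,,,
,,,,,,,,,
,,,,@@,,,
,,,@,,,,,
,,,@,@,,,
,,,,@@>,,
,,,,,@@,,
,,,,,,,,,
gen 25: ,,,,,,,,,
,,,,,,,,,
,,,,,,,,,
,,,,@@,,,
,,,@,,,,,
,,,@,@^,,
,,,,@@,,,
,,,,,@@,,
,,,,,,,,,
gen 26: ,,,,,,,,,
,,,,,,,,,
,,,,,,,,,
,,,,@@,,,
,,,@,,,,,
,,,@,@@>,
,,,,@@,,,
,,,,,@@,,
,,,,,,,,,
gen 27: ,,,,,,,,,
,,,,,,,,,
,,,,,,,,,
,,,,@@,,,
,,,@,,,,,
,,,@,@@@,
,,,,@@,v,
,,,,,@@,,
,,,,,,,,,
gen 28: ,,,,,,,,,
,,,,,,,,,
,,,,,,,,,
,,,,@@,,,
,,,@,,,,,
,,,@,@@@,
,,,,@@<@,
,,,,,@@,,
,,,,,,,,,
gen 29: ,,,,,,,,,
,,,,,,,,,
,,,,,,,,,
,,,,@@,,,
,,,@,,,,,
,,,@,@^@,
,,,,@@@@,
,,,,,@@,,
,,,,,,,,,
gen 30: ,,,,,,,,,
,,,,,,,,,
,,,,,,,,,
,,,,@@,,,
,,,@,,,,,
,,,@,<,@,
,,,,@@@@,
,,,,,@@,,
,,,,,,,,,
gen 31: ,,,,,,,,,
,,,,,,,,,
,,,,,,,,,
,,,,@@,,,
,,,@,,,,,
,,,@,,,@,
,,,,@v@@,
,,,,,@@,,
,,,,,,,,,
gen 32: ,,,,,,,,,
,,,,,,,,,
,,,,,,,,,
,,,,@@,,,
,,,@,,,,,
,,,@,,,@,
,,,,@,>@,
,,,,,@@,,
,,,,,,,,,
gen 33: ,,,,,,,,,
,,,,,,,,,
,,,,,,,,,
,,,,@@,,,
,,,@,,,,,
,,,@,,^@,
,,,,@,,@,
,,,,,@@,,
,,,,,,,,,
gen 34: ,,,,,,,,,
,,,,,,,,,
,,,,,,,,,
,,,,@@,,,
,,,@,,,,,
,,,@,,@>,
,,,,@,,@,
,,,,,@@,,
,,,,,,,,,
gen 35: ,,,,,,,,,
,,,,,,,,,
,,,,,,,,,
,,,,@@,,,
,,,@,,,^,
,,,@,,@,,
,,,,@,,@,
,,,,,@@,,
,,,,,,,,,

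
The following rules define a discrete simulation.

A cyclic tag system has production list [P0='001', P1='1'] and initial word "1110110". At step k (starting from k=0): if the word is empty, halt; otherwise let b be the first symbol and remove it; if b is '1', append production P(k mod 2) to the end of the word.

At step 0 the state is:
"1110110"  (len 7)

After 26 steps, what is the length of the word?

9

t=0: "1110110"  (len 7)
t=1: "110110001"  (len 9)
t=2: "101100011"  (len 9)
t=3: "01100011001"  (len 11)
t=4: "1100011001"  (len 10)
t=5: "100011001001"  (len 12)
t=6: "000110010011"  (len 12)
t=7: "00110010011"  (len 11)
t=8: "0110010011"  (len 10)
t=9: "110010011"  (len 9)
t=10: "100100111"  (len 9)
t=11: "00100111001"  (len 11)
t=12: "0100111001"  (len 10)
t=13: "100111001"  (len 9)
t=14: "001110011"  (len 9)
t=15: "01110011"  (len 8)
t=16: "1110011"  (len 7)
t=17: "110011001"  (len 9)
t=18: "100110011"  (len 9)
t=19: "00110011001"  (len 11)
t=20: "0110011001"  (len 10)
t=21: "110011001"  (len 9)
t=22: "100110011"  (len 9)
t=23: "00110011001"  (len 11)
t=24: "0110011001"  (len 10)
t=25: "110011001"  (len 9)
t=26: "100110011"  (len 9)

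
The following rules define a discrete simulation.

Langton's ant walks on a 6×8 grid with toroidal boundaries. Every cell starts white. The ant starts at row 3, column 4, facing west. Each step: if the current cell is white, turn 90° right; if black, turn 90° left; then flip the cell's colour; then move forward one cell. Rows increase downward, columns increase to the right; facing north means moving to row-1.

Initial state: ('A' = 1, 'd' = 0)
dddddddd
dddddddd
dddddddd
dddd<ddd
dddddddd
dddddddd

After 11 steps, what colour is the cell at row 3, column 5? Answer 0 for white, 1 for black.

1

t=0: dddddddd
dddddddd
dddddddd
dddd<ddd
dddddddd
dddddddd
t=1: dddddddd
dddddddd
dddd^ddd
ddddAddd
dddddddd
dddddddd
t=2: dddddddd
dddddddd
ddddA>dd
ddddAddd
dddddddd
dddddddd
t=3: dddddddd
dddddddd
ddddAAdd
ddddAvdd
dddddddd
dddddddd
t=4: dddddddd
dddddddd
ddddAAdd
dddd<Add
dddddddd
dddddddd
t=5: dddddddd
dddddddd
ddddAAdd
dddddAdd
ddddvddd
dddddddd
t=6: dddddddd
dddddddd
ddddAAdd
dddddAdd
ddd<Addd
dddddddd
t=7: dddddddd
dddddddd
ddddAAdd
ddd^dAdd
dddAAddd
dddddddd
t=8: dddddddd
dddddddd
ddddAAdd
dddA>Add
dddAAddd
dddddddd
t=9: dddddddd
dddddddd
ddddAAdd
dddAAAdd
dddAvddd
dddddddd
t=10: dddddddd
dddddddd
ddddAAdd
dddAAAdd
dddAd>dd
dddddddd
t=11: dddddddd
dddddddd
ddddAAdd
dddAAAdd
dddAdAdd
dddddvdd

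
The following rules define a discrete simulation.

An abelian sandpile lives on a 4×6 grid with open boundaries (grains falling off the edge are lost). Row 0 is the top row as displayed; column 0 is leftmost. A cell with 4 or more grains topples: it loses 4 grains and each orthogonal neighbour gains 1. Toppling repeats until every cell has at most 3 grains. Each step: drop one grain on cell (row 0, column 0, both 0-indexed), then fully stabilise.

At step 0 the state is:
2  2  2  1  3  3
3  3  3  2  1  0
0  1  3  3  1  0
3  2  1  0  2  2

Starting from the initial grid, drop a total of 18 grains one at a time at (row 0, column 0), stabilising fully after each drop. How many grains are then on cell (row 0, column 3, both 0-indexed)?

0) 2  2  2  1  3  3
3  3  3  2  1  0
0  1  3  3  1  0
3  2  1  0  2  2
1) 3  2  2  1  3  3
3  3  3  2  1  0
0  1  3  3  1  0
3  2  1  0  2  2
2) 2  1  0  3  3  3
1  2  3  0  2  0
1  3  1  1  2  0
3  2  2  1  2  2
3) 3  1  0  3  3  3
1  2  3  0  2  0
1  3  1  1  2  0
3  2  2  1  2  2
4) 0  2  0  3  3  3
2  2  3  0  2  0
1  3  1  1  2  0
3  2  2  1  2  2
5) 1  2  0  3  3  3
2  2  3  0  2  0
1  3  1  1  2  0
3  2  2  1  2  2
6) 2  2  0  3  3  3
2  2  3  0  2  0
1  3  1  1  2  0
3  2  2  1  2  2
7) 3  2  0  3  3  3
2  2  3  0  2  0
1  3  1  1  2  0
3  2  2  1  2  2
8) 0  3  0  3  3  3
3  2  3  0  2  0
1  3  1  1  2  0
3  2  2  1  2  2
9) 1  3  0  3  3  3
3  2  3  0  2  0
1  3  1  1  2  0
3  2  2  1  2  2
10) 2  3  0  3  3  3
3  2  3  0  2  0
1  3  1  1  2  0
3  2  2  1  2  2
11) 3  3  0  3  3  3
3  2  3  0  2  0
1  3  1  1  2  0
3  2  2  1  2  2
12) 2  1  2  3  3  3
1  2  0  1  2  0
3  0  3  1  2  0
3  3  2  1  2  2
13) 3  1  2  3  3  3
1  2  0  1  2  0
3  0  3  1  2  0
3  3  2  1  2  2
14) 0  2  2  3  3  3
2  2  0  1  2  0
3  0  3  1  2  0
3  3  2  1  2  2
15) 1  2  2  3  3  3
2  2  0  1  2  0
3  0  3  1  2  0
3  3  2  1  2  2
16) 2  2  2  3  3  3
2  2  0  1  2  0
3  0  3  1  2  0
3  3  2  1  2  2
17) 3  2  2  3  3  3
2  2  0  1  2  0
3  0  3  1  2  0
3  3  2  1  2  2
18) 0  3  2  3  3  3
3  2  0  1  2  0
3  0  3  1  2  0
3  3  2  1  2  2

3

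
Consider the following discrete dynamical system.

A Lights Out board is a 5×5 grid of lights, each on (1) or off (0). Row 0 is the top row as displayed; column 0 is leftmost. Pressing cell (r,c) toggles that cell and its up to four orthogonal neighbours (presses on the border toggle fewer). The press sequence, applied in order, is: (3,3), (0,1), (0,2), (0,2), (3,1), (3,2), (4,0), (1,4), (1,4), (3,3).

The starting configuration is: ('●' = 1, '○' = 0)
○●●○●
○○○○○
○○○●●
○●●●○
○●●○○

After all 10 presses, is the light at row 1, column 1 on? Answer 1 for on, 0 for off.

step 0: ○●●○●
○○○○○
○○○●●
○●●●○
○●●○○
step 1: ○●●○●
○○○○○
○○○○●
○●○○●
○●●●○
step 2: ●○○○●
○●○○○
○○○○●
○●○○●
○●●●○
step 3: ●●●●●
○●●○○
○○○○●
○●○○●
○●●●○
step 4: ●○○○●
○●○○○
○○○○●
○●○○●
○●●●○
step 5: ●○○○●
○●○○○
○●○○●
●○●○●
○○●●○
step 6: ●○○○●
○●○○○
○●●○●
●●○●●
○○○●○
step 7: ●○○○●
○●○○○
○●●○●
○●○●●
●●○●○
step 8: ●○○○○
○●○●●
○●●○○
○●○●●
●●○●○
step 9: ●○○○●
○●○○○
○●●○●
○●○●●
●●○●○
step 10: ●○○○●
○●○○○
○●●●●
○●●○○
●●○○○

1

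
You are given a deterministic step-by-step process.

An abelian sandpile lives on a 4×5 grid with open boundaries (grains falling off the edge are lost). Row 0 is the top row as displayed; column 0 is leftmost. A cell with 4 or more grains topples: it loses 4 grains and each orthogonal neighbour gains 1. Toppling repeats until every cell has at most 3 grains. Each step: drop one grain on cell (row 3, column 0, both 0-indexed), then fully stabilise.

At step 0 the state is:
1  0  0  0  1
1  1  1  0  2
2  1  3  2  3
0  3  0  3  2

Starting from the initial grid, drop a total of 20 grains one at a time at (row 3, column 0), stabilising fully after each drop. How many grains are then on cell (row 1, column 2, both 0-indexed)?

2

0) 1  0  0  0  1
1  1  1  0  2
2  1  3  2  3
0  3  0  3  2
1) 1  0  0  0  1
1  1  1  0  2
2  1  3  2  3
1  3  0  3  2
2) 1  0  0  0  1
1  1  1  0  2
2  1  3  2  3
2  3  0  3  2
3) 1  0  0  0  1
1  1  1  0  2
2  1  3  2  3
3  3  0  3  2
4) 1  0  0  0  1
1  1  1  0  2
3  2  3  2  3
1  0  1  3  2
5) 1  0  0  0  1
1  1  1  0  2
3  2  3  2  3
2  0  1  3  2
6) 1  0  0  0  1
1  1  1  0  2
3  2  3  2  3
3  0  1  3  2
7) 1  0  0  0  1
2  1  1  0  2
0  3  3  2  3
1  1  1  3  2
8) 1  0  0  0  1
2  1  1  0  2
0  3  3  2  3
2  1  1  3  2
9) 1  0  0  0  1
2  1  1  0  2
0  3  3  2  3
3  1  1  3  2
10) 1  0  0  0  1
2  1  1  0  2
1  3  3  2  3
0  2  1  3  2
11) 1  0  0  0  1
2  1  1  0  2
1  3  3  2  3
1  2  1  3  2
12) 1  0  0  0  1
2  1  1  0  2
1  3  3  2  3
2  2  1  3  2
13) 1  0  0  0  1
2  1  1  0  2
1  3  3  2  3
3  2  1  3  2
14) 1  0  0  0  1
2  1  1  0  2
2  3  3  2  3
0  3  1  3  2
15) 1  0  0  0  1
2  1  1  0  2
2  3  3  2  3
1  3  1  3  2
16) 1  0  0  0  1
2  1  1  0  2
2  3  3  2  3
2  3  1  3  2
17) 1  0  0  0  1
2  1  1  0  2
2  3  3  2  3
3  3  1  3  2
18) 1  0  0  0  1
3  2  2  0  2
0  2  0  3  3
2  1  3  3  2
19) 1  0  0  0  1
3  2  2  0  2
0  2  0  3  3
3  1  3  3  2
20) 1  0  0  0  1
3  2  2  0  2
1  2  0  3  3
0  2  3  3  2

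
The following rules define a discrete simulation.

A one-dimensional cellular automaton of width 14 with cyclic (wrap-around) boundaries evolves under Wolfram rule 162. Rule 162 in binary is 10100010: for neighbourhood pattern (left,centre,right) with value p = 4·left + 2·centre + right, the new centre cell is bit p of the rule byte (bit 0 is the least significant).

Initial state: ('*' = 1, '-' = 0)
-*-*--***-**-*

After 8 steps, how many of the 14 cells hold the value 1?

6

[0] -*-*--***-**-*
[1] *-*--*-*-*--*-
[2] -*--*-*-*--*-*
[3] *--*-*-*--*-*-
[4] --*-*-*--*-*-*
[5] -*-*-*--*-*-*-
[6] *-*-*--*-*-*--
[7] -*-*--*-*-*--*
[8] *-*--*-*-*--*-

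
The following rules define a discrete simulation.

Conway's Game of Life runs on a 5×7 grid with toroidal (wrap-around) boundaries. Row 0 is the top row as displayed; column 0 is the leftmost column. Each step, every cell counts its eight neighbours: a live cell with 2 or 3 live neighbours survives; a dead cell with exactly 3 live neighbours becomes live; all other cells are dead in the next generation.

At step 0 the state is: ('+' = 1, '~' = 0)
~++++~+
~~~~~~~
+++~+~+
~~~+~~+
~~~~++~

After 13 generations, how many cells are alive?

17

k=0  ~++++~+
~~~~~~~
+++~+~+
~~~+~~+
~~~~++~
k=1  ~~+++~~
~~~~+~+
++++~++
~+++~~+
+~~~~~+
k=2  +~~++~+
~~~~~~+
~~~~~~~
~~~++~~
+~~~+++
k=3  ~~~++~~
+~~~~++
~~~~~~~
~~~++~+
+~~~~~~
k=4  +~~~++~
~~~~+++
+~~~+~~
~~~~~~~
~~~~~+~
k=5  ~~~~~~~
+~~+~~~
~~~~+~+
~~~~~~~
~~~~+++
k=6  ~~~~+++
~~~~~~~
~~~~~~~
~~~~+~+
~~~~~+~
k=7  ~~~~+++
~~~~~+~
~~~~~~~
~~~~~+~
~~~~~~~
k=8  ~~~~+++
~~~~+++
~~~~~~~
~~~~~~~
~~~~+~+
k=9  +~~+~~~
~~~~+~+
~~~~~+~
~~~~~~~
~~~~+~+
k=10  +~~++~+
~~~~+++
~~~~~+~
~~~~~+~
~~~~~~~
k=11  +~~++~+
+~~+~~~
~~~~~~~
~~~~~~~
~~~~+++
k=12  +~~+~~~
+~~++~+
~~~~~~~
~~~~~+~
+~~++~+
k=13  ~++~~~~
+~~++~+
~~~~+++
~~~~+++
+~~++++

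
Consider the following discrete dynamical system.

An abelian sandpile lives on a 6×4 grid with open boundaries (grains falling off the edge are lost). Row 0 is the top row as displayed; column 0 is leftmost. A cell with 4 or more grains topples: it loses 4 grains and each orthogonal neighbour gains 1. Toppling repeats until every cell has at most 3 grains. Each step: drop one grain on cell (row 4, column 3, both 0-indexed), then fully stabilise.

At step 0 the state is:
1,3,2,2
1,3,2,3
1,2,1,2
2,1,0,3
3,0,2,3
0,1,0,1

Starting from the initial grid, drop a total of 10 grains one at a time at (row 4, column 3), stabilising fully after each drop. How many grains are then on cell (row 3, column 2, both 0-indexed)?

2

gen 0: 1,3,2,2
1,3,2,3
1,2,1,2
2,1,0,3
3,0,2,3
0,1,0,1
gen 1: 1,3,2,2
1,3,2,3
1,2,1,3
2,1,1,0
3,0,3,1
0,1,0,2
gen 2: 1,3,2,2
1,3,2,3
1,2,1,3
2,1,1,0
3,0,3,2
0,1,0,2
gen 3: 1,3,2,2
1,3,2,3
1,2,1,3
2,1,1,0
3,0,3,3
0,1,0,2
gen 4: 1,3,2,2
1,3,2,3
1,2,1,3
2,1,2,1
3,1,0,1
0,1,1,3
gen 5: 1,3,2,2
1,3,2,3
1,2,1,3
2,1,2,1
3,1,0,2
0,1,1,3
gen 6: 1,3,2,2
1,3,2,3
1,2,1,3
2,1,2,1
3,1,0,3
0,1,1,3
gen 7: 1,3,2,2
1,3,2,3
1,2,1,3
2,1,2,2
3,1,1,1
0,1,2,0
gen 8: 1,3,2,2
1,3,2,3
1,2,1,3
2,1,2,2
3,1,1,2
0,1,2,0
gen 9: 1,3,2,2
1,3,2,3
1,2,1,3
2,1,2,2
3,1,1,3
0,1,2,0
gen 10: 1,3,2,2
1,3,2,3
1,2,1,3
2,1,2,3
3,1,2,0
0,1,2,1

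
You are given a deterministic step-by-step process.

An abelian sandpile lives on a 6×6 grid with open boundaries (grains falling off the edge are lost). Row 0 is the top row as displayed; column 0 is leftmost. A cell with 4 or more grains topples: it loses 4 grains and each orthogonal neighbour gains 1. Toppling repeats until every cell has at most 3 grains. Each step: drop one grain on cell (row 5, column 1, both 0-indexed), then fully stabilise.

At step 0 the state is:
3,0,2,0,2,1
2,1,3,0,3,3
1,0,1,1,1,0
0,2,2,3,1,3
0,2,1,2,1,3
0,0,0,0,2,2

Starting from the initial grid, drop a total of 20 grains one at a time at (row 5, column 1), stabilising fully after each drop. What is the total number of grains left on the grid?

60

step 0: 3,0,2,0,2,1
2,1,3,0,3,3
1,0,1,1,1,0
0,2,2,3,1,3
0,2,1,2,1,3
0,0,0,0,2,2
step 1: 3,0,2,0,2,1
2,1,3,0,3,3
1,0,1,1,1,0
0,2,2,3,1,3
0,2,1,2,1,3
0,1,0,0,2,2
step 2: 3,0,2,0,2,1
2,1,3,0,3,3
1,0,1,1,1,0
0,2,2,3,1,3
0,2,1,2,1,3
0,2,0,0,2,2
step 3: 3,0,2,0,2,1
2,1,3,0,3,3
1,0,1,1,1,0
0,2,2,3,1,3
0,2,1,2,1,3
0,3,0,0,2,2
step 4: 3,0,2,0,2,1
2,1,3,0,3,3
1,0,1,1,1,0
0,2,2,3,1,3
0,3,1,2,1,3
1,0,1,0,2,2
step 5: 3,0,2,0,2,1
2,1,3,0,3,3
1,0,1,1,1,0
0,2,2,3,1,3
0,3,1,2,1,3
1,1,1,0,2,2
step 6: 3,0,2,0,2,1
2,1,3,0,3,3
1,0,1,1,1,0
0,2,2,3,1,3
0,3,1,2,1,3
1,2,1,0,2,2
step 7: 3,0,2,0,2,1
2,1,3,0,3,3
1,0,1,1,1,0
0,2,2,3,1,3
0,3,1,2,1,3
1,3,1,0,2,2
step 8: 3,0,2,0,2,1
2,1,3,0,3,3
1,0,1,1,1,0
0,3,2,3,1,3
1,0,2,2,1,3
2,1,2,0,2,2
step 9: 3,0,2,0,2,1
2,1,3,0,3,3
1,0,1,1,1,0
0,3,2,3,1,3
1,0,2,2,1,3
2,2,2,0,2,2
step 10: 3,0,2,0,2,1
2,1,3,0,3,3
1,0,1,1,1,0
0,3,2,3,1,3
1,0,2,2,1,3
2,3,2,0,2,2
step 11: 3,0,2,0,2,1
2,1,3,0,3,3
1,0,1,1,1,0
0,3,2,3,1,3
1,1,2,2,1,3
3,0,3,0,2,2
step 12: 3,0,2,0,2,1
2,1,3,0,3,3
1,0,1,1,1,0
0,3,2,3,1,3
1,1,2,2,1,3
3,1,3,0,2,2
step 13: 3,0,2,0,2,1
2,1,3,0,3,3
1,0,1,1,1,0
0,3,2,3,1,3
1,1,2,2,1,3
3,2,3,0,2,2
step 14: 3,0,2,0,2,1
2,1,3,0,3,3
1,0,1,1,1,0
0,3,2,3,1,3
1,1,2,2,1,3
3,3,3,0,2,2
step 15: 3,0,2,0,2,1
2,1,3,0,3,3
1,0,1,1,1,0
0,3,2,3,1,3
2,2,3,2,1,3
0,2,0,1,2,2
step 16: 3,0,2,0,2,1
2,1,3,0,3,3
1,0,1,1,1,0
0,3,2,3,1,3
2,2,3,2,1,3
0,3,0,1,2,2
step 17: 3,0,2,0,2,1
2,1,3,0,3,3
1,0,1,1,1,0
0,3,2,3,1,3
2,3,3,2,1,3
1,0,1,1,2,2
step 18: 3,0,2,0,2,1
2,1,3,0,3,3
1,0,1,1,1,0
0,3,2,3,1,3
2,3,3,2,1,3
1,1,1,1,2,2
step 19: 3,0,2,0,2,1
2,1,3,0,3,3
1,0,1,1,1,0
0,3,2,3,1,3
2,3,3,2,1,3
1,2,1,1,2,2
step 20: 3,0,2,0,2,1
2,1,3,0,3,3
1,0,1,1,1,0
0,3,2,3,1,3
2,3,3,2,1,3
1,3,1,1,2,2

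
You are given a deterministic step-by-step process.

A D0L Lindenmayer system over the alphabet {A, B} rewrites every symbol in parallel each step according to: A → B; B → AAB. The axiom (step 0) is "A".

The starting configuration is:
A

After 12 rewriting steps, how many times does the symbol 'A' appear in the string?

1366

k=0  A
k=1  B
k=2  AAB
k=3  BBAAB
k=4  AABAABBBAAB
k=5  BBAABBBAABAABAABBBAAB
k=6  AABAABBBAABAABAABBBAABBBAABBBAABAABAABBBAAB
k=7  BBAABBBAABAABAABBBAABBBAABBBAABAABAABBBAABAABAABBBAABAABAABBBAABBBAABBBAABAABAABBBAAB
k=8  AABAABBBAABAABAABBBAABBBAABBBAABAABAABBBAABAABAABBBAABAABA…BAABAABAABBBAABAABAABBBAABAABAABBBAABBBAABBBAABAABAABBBAAB  (len 171)
k=9  BBAABBBAABAABAABBBAABBBAABBBAABAABAABBBAABAABAABBBAABAABAA…BAABAABAABBBAABAABAABBBAABAABAABBBAABBBAABBBAABAABAABBBAAB  (len 341)
k=10  AABAABBBAABAABAABBBAABBBAABBBAABAABAABBBAABAABAABBBAABAABA…BAABAABAABBBAABAABAABBBAABAABAABBBAABBBAABBBAABAABAABBBAAB  (len 683)
k=11  BBAABBBAABAABAABBBAABBBAABBBAABAABAABBBAABAABAABBBAABAABAA…BAABAABAABBBAABAABAABBBAABAABAABBBAABBBAABBBAABAABAABBBAAB  (len 1365)
k=12  AABAABBBAABAABAABBBAABBBAABBBAABAABAABBBAABAABAABBBAABAABA…BAABAABAABBBAABAABAABBBAABAABAABBBAABBBAABBBAABAABAABBBAAB  (len 2731)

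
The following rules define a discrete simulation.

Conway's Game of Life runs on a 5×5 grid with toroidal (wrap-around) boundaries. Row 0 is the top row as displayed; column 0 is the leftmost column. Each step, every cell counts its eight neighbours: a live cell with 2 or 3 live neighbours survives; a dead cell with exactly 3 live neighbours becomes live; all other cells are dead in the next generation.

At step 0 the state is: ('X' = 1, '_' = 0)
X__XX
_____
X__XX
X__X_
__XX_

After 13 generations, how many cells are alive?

6

step 0: X__XX
_____
X__XX
X__X_
__XX_
step 1: __XXX
_____
X__X_
XX___
XXX__
step 2: X_XXX
__X__
XX__X
_____
_____
step 3: _XXXX
__X__
XX___
X____
___XX
step 4: XX__X
____X
XX___
XX___
_X___
step 5: _X__X
____X
_X__X
__X__
__X_X
step 6: ____X
___XX
X__X_
XXX__
XXX__
step 7: _XX_X
X__X_
X__X_
___X_
__XXX
step 8: _X___
X__X_
__XX_
_____
XX__X
step 9: _XX__
_X_XX
__XXX
XXXXX
XX___
step 10: ___XX
_X__X
_____
_____
_____
step 11: X__XX
X__XX
_____
_____
_____
step 12: X__X_
X__X_
____X
_____
____X
step 13: X__X_
X__X_
____X
_____
____X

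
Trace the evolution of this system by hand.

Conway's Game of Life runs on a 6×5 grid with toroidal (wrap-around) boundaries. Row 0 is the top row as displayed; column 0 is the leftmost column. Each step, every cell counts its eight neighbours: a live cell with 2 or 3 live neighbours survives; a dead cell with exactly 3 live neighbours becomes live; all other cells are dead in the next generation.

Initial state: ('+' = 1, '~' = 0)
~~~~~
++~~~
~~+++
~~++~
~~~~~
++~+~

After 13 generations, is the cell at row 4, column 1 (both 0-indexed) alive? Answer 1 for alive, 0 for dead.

step 0: ~~~~~
++~~~
~~+++
~~++~
~~~~~
++~+~
step 1: ~~+~+
+++++
+~~~+
~~+~+
~+~++
~~~~~
step 2: ~~+~+
~~+~~
~~~~~
~++~~
+~+++
+~+~+
step 3: +~+~+
~~~+~
~++~~
+++~+
~~~~~
~~+~~
step 4: ~++~+
+~~++
~~~~+
+~++~
+~++~
~+~+~
step 5: ~+~~~
~++~~
~++~~
+~+~~
+~~~~
~~~~~
step 6: ~++~~
+~~~~
+~~+~
+~+~~
~+~~~
~~~~~
step 7: ~+~~~
+~+~+
+~~~~
+~+~+
~+~~~
~++~~
step 8: ~~~+~
+~~~+
~~~~~
+~~~+
~~~+~
+++~~
step 9: ~~++~
~~~~+
~~~~~
~~~~+
~~++~
~++++
step 10: ++~~~
~~~+~
~~~~~
~~~+~
++~~~
~+~~+
step 11: +++~+
~~~~~
~~~~~
~~~~~
+++~+
~~+~+
step 12: +++~+
++~~~
~~~~~
++~~~
+++~+
~~~~~
step 13: ~~+~+
~~+~+
~~~~~
~~+~+
~~+~+
~~~~~

0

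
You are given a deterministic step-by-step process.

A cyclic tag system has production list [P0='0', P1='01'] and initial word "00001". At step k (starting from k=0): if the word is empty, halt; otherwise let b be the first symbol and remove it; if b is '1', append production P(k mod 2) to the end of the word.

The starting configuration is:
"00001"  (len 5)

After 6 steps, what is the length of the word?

t=0: "00001"  (len 5)
t=1: "0001"  (len 4)
t=2: "001"  (len 3)
t=3: "01"  (len 2)
t=4: "1"  (len 1)
t=5: "0"  (len 1)
t=6: (halted — word empty)

0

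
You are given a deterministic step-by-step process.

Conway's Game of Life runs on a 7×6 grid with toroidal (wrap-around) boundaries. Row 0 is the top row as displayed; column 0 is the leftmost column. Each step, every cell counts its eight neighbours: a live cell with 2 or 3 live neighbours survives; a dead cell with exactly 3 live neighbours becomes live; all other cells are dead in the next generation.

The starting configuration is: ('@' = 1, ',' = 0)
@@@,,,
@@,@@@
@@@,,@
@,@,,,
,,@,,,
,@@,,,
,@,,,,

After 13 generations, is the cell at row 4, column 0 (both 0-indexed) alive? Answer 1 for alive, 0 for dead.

0

gen 0: @@@,,,
@@,@@@
@@@,,@
@,@,,,
,,@,,,
,@@,,,
,@,,,,
gen 1: ,,,@@,
,,,@@,
,,,,,,
@,@@,@
,,@@,,
,@@,,,
,,,,,,
gen 2: ,,,@@,
,,,@@,
,,@,,@
,@@@@,
@,,,@,
,@@@,,
,,@@,,
gen 3: ,,,,,,
,,@,,@
,@,,,@
@@@,@,
@,,,@@
,@,,@,
,@,,,,
gen 4: ,,,,,,
@,,,,,
,,,@@@
,,@@@,
,,@,@,
,@,,@,
,,,,,,
gen 5: ,,,,,,
,,,,@@
,,@,,@
,,@,,,
,@@,@@
,,,@,,
,,,,,,
gen 6: ,,,,,,
,,,,@@
,,,@@@
@,@,@@
,@@,@,
,,@@@,
,,,,,,
gen 7: ,,,,,,
,,,@,@
,,,,,,
@,@,,,
@,,,,,
,@@,@,
,,,@,,
gen 8: ,,,,@,
,,,,,,
,,,,,,
,@,,,,
@,@@,@
,@@@,,
,,@@,,
gen 9: ,,,@,,
,,,,,,
,,,,,,
@@@,,,
@,,@@,
@,,,,,
,@,,@,
gen 10: ,,,,,,
,,,,,,
,@,,,,
@@@@,@
@,@@,,
@@,@@,
,,,,,,
gen 11: ,,,,,,
,,,,,,
,@,,,,
,,,@@@
,,,,,,
@@,@@@
,,,,,,
gen 12: ,,,,,,
,,,,,,
,,,,@,
,,,,@,
,,@,,,
@,,,@@
@,,,@@
gen 13: ,,,,,@
,,,,,,
,,,,,,
,,,@,,
,,,@@,
@@,@@,
@,,,@,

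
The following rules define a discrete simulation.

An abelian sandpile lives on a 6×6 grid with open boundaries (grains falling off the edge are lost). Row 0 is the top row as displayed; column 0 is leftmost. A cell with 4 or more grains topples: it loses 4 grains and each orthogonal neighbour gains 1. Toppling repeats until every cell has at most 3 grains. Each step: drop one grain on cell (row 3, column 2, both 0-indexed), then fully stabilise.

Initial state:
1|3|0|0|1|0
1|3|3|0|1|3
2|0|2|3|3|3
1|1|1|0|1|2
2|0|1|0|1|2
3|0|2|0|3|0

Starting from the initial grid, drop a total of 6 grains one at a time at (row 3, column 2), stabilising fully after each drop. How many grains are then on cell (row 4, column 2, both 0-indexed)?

0) 1|3|0|0|1|0
1|3|3|0|1|3
2|0|2|3|3|3
1|1|1|0|1|2
2|0|1|0|1|2
3|0|2|0|3|0
1) 1|3|0|0|1|0
1|3|3|0|1|3
2|0|2|3|3|3
1|1|2|0|1|2
2|0|1|0|1|2
3|0|2|0|3|0
2) 1|3|0|0|1|0
1|3|3|0|1|3
2|0|2|3|3|3
1|1|3|0|1|2
2|0|1|0|1|2
3|0|2|0|3|0
3) 1|3|0|0|1|0
1|3|3|0|1|3
2|0|3|3|3|3
1|2|0|1|1|2
2|0|2|0|1|2
3|0|2|0|3|0
4) 1|3|0|0|1|0
1|3|3|0|1|3
2|0|3|3|3|3
1|2|1|1|1|2
2|0|2|0|1|2
3|0|2|0|3|0
5) 1|3|0|0|1|0
1|3|3|0|1|3
2|0|3|3|3|3
1|2|2|1|1|2
2|0|2|0|1|2
3|0|2|0|3|0
6) 1|3|0|0|1|0
1|3|3|0|1|3
2|0|3|3|3|3
1|2|3|1|1|2
2|0|2|0|1|2
3|0|2|0|3|0

2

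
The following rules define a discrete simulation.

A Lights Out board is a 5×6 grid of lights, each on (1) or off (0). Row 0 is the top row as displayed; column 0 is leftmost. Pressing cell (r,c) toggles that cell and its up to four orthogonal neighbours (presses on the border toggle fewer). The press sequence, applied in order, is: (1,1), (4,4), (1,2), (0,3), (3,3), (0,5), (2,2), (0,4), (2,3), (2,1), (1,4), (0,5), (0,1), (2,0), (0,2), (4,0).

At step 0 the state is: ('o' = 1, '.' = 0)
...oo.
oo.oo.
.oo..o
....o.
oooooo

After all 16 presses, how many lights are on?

k=0  ...oo.
oo.oo.
.oo..o
....o.
oooooo
k=1  .o.oo.
..ooo.
..o..o
....o.
oooooo
k=2  .o.oo.
..ooo.
..o..o
......
ooo...
k=3  .oooo.
.o..o.
.....o
......
ooo...
k=4  .o....
.o.oo.
.....o
......
ooo...
k=5  .o....
.o.oo.
...o.o
..ooo.
oooo..
k=6  .o..oo
.o.ooo
...o.o
..ooo.
oooo..
k=7  .o..oo
.ooooo
.oo..o
...oo.
oooo..
k=8  .o.o..
.ooo.o
.oo..o
...oo.
oooo..
k=9  .o.o..
.oo..o
.o.ooo
....o.
oooo..
k=10  .o.o..
..o..o
o.oooo
.o..o.
oooo..
k=11  .o.oo.
..ooo.
o.oo.o
.o..o.
oooo..
k=12  .o.o.o
..oooo
o.oo.o
.o..o.
oooo..
k=13  o.oo.o
.ooooo
o.oo.o
.o..o.
oooo..
k=14  o.oo.o
oooooo
.ooo.o
oo..o.
oooo..
k=15  oo...o
oo.ooo
.ooo.o
oo..o.
oooo..
k=16  oo...o
oo.ooo
.ooo.o
.o..o.
..oo..

16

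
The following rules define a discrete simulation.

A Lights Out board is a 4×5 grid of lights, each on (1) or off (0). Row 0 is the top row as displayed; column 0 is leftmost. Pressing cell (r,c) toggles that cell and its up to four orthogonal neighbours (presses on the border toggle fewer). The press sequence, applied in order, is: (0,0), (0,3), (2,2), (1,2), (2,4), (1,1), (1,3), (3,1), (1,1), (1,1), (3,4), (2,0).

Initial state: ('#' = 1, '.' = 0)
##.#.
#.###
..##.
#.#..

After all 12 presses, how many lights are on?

k=0  ##.#.
#.###
..##.
#.#..
k=1  ...#.
..###
..##.
#.#..
k=2  ..#.#
..#.#
..##.
#.#..
k=3  ..#.#
....#
.#...
#....
k=4  ....#
.####
.##..
#....
k=5  ....#
.###.
.####
#...#
k=6  .#..#
#..#.
..###
#...#
k=7  .#.##
#.#.#
..#.#
#...#
k=8  .#.##
#.#.#
.##.#
.##.#
k=9  ...##
.#..#
..#.#
.##.#
k=10  .#.##
#.#.#
.##.#
.##.#
k=11  .#.##
#.#.#
.##..
.###.
k=12  .#.##
..#.#
#.#..
####.

11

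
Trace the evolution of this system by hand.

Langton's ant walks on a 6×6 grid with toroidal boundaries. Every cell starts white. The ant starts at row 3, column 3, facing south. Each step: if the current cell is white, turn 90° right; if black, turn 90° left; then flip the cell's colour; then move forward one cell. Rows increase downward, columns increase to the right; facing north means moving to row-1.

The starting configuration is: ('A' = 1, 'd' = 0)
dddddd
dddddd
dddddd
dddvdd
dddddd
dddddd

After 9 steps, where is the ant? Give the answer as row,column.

0) dddddd
dddddd
dddddd
dddvdd
dddddd
dddddd
1) dddddd
dddddd
dddddd
dd<Add
dddddd
dddddd
2) dddddd
dddddd
dd^ddd
ddAAdd
dddddd
dddddd
3) dddddd
dddddd
ddA>dd
ddAAdd
dddddd
dddddd
4) dddddd
dddddd
ddAAdd
ddAvdd
dddddd
dddddd
5) dddddd
dddddd
ddAAdd
ddAd>d
dddddd
dddddd
6) dddddd
dddddd
ddAAdd
ddAdAd
ddddvd
dddddd
7) dddddd
dddddd
ddAAdd
ddAdAd
ddd<Ad
dddddd
8) dddddd
dddddd
ddAAdd
ddA^Ad
dddAAd
dddddd
9) dddddd
dddddd
ddAAdd
ddAA>d
dddAAd
dddddd

3,4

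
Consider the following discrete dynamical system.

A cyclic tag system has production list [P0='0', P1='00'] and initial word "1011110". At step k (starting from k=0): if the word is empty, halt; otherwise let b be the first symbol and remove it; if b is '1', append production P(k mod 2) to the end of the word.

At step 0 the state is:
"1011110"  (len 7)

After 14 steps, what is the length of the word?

0

gen 0: "1011110"  (len 7)
gen 1: "0111100"  (len 7)
gen 2: "111100"  (len 6)
gen 3: "111000"  (len 6)
gen 4: "1100000"  (len 7)
gen 5: "1000000"  (len 7)
gen 6: "00000000"  (len 8)
gen 7: "0000000"  (len 7)
gen 8: "000000"  (len 6)
gen 9: "00000"  (len 5)
gen 10: "0000"  (len 4)
gen 11: "000"  (len 3)
gen 12: "00"  (len 2)
gen 13: "0"  (len 1)
gen 14: (halted — word empty)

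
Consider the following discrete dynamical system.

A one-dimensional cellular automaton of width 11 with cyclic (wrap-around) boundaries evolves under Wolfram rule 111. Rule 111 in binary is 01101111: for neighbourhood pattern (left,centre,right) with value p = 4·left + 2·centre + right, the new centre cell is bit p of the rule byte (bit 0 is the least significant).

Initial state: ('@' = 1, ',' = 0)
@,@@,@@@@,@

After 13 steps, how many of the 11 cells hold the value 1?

k=0  @,@@,@@@@,@
k=1  @@@@@@,,@@@
k=2  ,,,,,@,@@,,
k=3  @@@@@@@@@,@
k=4  ,,,,,,,,@@@
k=5  ,@@@@@@@@,@
k=6  @@,,,,,,@@@
k=7  ,@,@@@@@@,,
k=8  @@@@,,,,@,@
k=9  ,,,@,@@@@@@
k=10  ,@@@@@,,,,@
k=11  @@,,,@,@@@@
k=12  ,@,@@@@@,,,
k=13  @@@@,,,@,@@

7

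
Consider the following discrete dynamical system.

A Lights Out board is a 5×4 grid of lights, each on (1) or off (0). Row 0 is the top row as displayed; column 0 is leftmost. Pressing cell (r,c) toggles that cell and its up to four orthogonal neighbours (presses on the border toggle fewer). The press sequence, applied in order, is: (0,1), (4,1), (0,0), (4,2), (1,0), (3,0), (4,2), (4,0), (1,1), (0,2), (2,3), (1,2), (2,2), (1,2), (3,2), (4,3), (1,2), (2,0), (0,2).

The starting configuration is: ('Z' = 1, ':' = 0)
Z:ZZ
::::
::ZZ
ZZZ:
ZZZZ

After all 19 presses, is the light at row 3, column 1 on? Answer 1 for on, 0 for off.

0

0) Z:ZZ
::::
::ZZ
ZZZ:
ZZZZ
1) :Z:Z
:Z::
::ZZ
ZZZ:
ZZZZ
2) :Z:Z
:Z::
::ZZ
Z:Z:
:::Z
3) Z::Z
ZZ::
::ZZ
Z:Z:
:::Z
4) Z::Z
ZZ::
::ZZ
Z:::
:ZZ:
5) :::Z
::::
Z:ZZ
Z:::
:ZZ:
6) :::Z
::::
::ZZ
:Z::
ZZZ:
7) :::Z
::::
::ZZ
:ZZ:
Z::Z
8) :::Z
::::
::ZZ
ZZZ:
:Z:Z
9) :Z:Z
ZZZ:
:ZZZ
ZZZ:
:Z:Z
10) ::Z:
ZZ::
:ZZZ
ZZZ:
:Z:Z
11) ::Z:
ZZ:Z
:Z::
ZZZZ
:Z:Z
12) ::::
Z:Z:
:ZZ:
ZZZZ
:Z:Z
13) ::::
Z:::
:::Z
ZZ:Z
:Z:Z
14) ::Z:
ZZZZ
::ZZ
ZZ:Z
:Z:Z
15) ::Z:
ZZZZ
:::Z
Z:Z:
:ZZZ
16) ::Z:
ZZZZ
:::Z
Z:ZZ
:Z::
17) ::::
Z:::
::ZZ
Z:ZZ
:Z::
18) ::::
::::
ZZZZ
::ZZ
:Z::
19) :ZZZ
::Z:
ZZZZ
::ZZ
:Z::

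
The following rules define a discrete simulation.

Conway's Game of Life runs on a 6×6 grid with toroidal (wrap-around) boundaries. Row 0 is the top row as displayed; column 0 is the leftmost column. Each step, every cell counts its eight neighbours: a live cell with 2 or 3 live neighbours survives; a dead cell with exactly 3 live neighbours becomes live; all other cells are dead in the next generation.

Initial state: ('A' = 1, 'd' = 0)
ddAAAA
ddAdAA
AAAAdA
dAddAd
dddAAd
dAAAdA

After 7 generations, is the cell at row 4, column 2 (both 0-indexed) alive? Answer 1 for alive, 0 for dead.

[0] ddAAAA
ddAdAA
AAAAdA
dAddAd
dddAAd
dAAAdA
[1] dddddd
dddddd
dddddd
dAdddd
AAdddA
AAdddA
[2] Addddd
dddddd
dddddd
dAdddd
ddAddA
dAdddA
[3] Addddd
dddddd
dddddd
dddddd
dAAddd
dAdddA
[4] Addddd
dddddd
dddddd
dddddd
AAAddd
dAAddd
[5] dAdddd
dddddd
dddddd
dAdddd
AdAddd
ddAddd
[6] dddddd
dddddd
dddddd
dAdddd
ddAddd
ddAddd
[7] dddddd
dddddd
dddddd
dddddd
dAAddd
dddddd

1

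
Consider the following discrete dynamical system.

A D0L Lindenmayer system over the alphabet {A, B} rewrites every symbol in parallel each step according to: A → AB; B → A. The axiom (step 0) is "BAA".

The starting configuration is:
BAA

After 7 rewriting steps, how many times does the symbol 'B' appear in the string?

step 0: BAA
step 1: AABAB
step 2: ABABAABA
step 3: ABAABAABABAAB
step 4: ABAABABAABABAABAABABA
step 5: ABAABABAABAABABAABAABABAABABAABAAB
step 6: ABAABABAABAABABAABABAABAABABAABABAABAABABAABAABABAABABA
step 7: ABAABABAABAABABAABABAABAABABAABAABABAABABAABAABABAABAABABAABABAABAABABAABABAABAABABAABAAB

34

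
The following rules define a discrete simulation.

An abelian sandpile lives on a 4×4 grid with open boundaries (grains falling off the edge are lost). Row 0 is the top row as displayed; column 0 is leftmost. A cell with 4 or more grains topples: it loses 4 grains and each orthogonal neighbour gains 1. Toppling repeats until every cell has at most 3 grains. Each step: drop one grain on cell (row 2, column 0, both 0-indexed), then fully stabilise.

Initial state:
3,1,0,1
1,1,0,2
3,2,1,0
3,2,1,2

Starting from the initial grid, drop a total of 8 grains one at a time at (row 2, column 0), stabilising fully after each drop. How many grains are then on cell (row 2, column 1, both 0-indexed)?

step 0: 3,1,0,1
1,1,0,2
3,2,1,0
3,2,1,2
step 1: 3,1,0,1
2,1,0,2
1,3,1,0
0,3,1,2
step 2: 3,1,0,1
2,1,0,2
2,3,1,0
0,3,1,2
step 3: 3,1,0,1
2,1,0,2
3,3,1,0
0,3,1,2
step 4: 3,1,0,1
3,2,0,2
1,1,2,0
2,0,2,2
step 5: 3,1,0,1
3,2,0,2
2,1,2,0
2,0,2,2
step 6: 3,1,0,1
3,2,0,2
3,1,2,0
2,0,2,2
step 7: 0,2,0,1
1,3,0,2
1,2,2,0
3,0,2,2
step 8: 0,2,0,1
1,3,0,2
2,2,2,0
3,0,2,2

2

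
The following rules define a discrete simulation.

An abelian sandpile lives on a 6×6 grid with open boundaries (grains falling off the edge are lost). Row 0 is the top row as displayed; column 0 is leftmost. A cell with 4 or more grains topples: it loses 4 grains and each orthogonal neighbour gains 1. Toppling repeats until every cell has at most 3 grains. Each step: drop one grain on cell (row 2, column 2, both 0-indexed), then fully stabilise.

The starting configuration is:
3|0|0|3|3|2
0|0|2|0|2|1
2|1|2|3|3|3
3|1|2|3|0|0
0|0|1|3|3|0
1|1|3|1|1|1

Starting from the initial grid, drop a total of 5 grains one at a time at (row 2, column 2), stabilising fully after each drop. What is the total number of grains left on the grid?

58

step 0: 3|0|0|3|3|2
0|0|2|0|2|1
2|1|2|3|3|3
3|1|2|3|0|0
0|0|1|3|3|0
1|1|3|1|1|1
step 1: 3|0|0|3|3|2
0|0|2|0|2|1
2|1|3|3|3|3
3|1|2|3|0|0
0|0|1|3|3|0
1|1|3|1|1|1
step 2: 3|0|0|3|3|2
0|0|3|1|3|2
2|2|2|2|1|0
3|2|0|2|3|1
0|0|3|1|0|1
1|1|3|2|2|1
step 3: 3|0|0|3|3|2
0|0|3|1|3|2
2|2|3|2|1|0
3|2|0|2|3|1
0|0|3|1|0|1
1|1|3|2|2|1
step 4: 3|0|1|3|3|2
0|1|0|2|3|2
2|3|1|3|1|0
3|2|1|2|3|1
0|0|3|1|0|1
1|1|3|2|2|1
step 5: 3|0|1|3|3|2
0|1|0|2|3|2
2|3|2|3|1|0
3|2|1|2|3|1
0|0|3|1|0|1
1|1|3|2|2|1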